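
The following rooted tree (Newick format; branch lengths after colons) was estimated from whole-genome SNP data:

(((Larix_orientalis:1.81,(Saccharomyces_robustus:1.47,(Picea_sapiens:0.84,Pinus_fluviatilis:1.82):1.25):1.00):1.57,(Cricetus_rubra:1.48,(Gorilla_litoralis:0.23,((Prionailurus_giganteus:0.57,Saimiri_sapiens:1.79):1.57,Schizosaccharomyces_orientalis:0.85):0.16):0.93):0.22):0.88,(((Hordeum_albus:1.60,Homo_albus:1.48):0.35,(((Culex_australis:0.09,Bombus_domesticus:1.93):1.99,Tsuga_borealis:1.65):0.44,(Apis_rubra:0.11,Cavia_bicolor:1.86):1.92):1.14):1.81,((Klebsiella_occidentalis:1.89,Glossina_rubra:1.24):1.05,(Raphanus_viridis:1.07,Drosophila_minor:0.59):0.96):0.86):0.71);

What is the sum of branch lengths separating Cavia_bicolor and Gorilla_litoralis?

9.70

The path runs Cavia_bicolor → … → MRCA → … → Gorilla_litoralis; the MRCA is the root of the tree.
Branch lengths along that path: 1.86 + 1.92 + 1.14 + 1.81 + 0.71 + 0.88 + 0.22 + 0.93 + 0.23 = 9.70.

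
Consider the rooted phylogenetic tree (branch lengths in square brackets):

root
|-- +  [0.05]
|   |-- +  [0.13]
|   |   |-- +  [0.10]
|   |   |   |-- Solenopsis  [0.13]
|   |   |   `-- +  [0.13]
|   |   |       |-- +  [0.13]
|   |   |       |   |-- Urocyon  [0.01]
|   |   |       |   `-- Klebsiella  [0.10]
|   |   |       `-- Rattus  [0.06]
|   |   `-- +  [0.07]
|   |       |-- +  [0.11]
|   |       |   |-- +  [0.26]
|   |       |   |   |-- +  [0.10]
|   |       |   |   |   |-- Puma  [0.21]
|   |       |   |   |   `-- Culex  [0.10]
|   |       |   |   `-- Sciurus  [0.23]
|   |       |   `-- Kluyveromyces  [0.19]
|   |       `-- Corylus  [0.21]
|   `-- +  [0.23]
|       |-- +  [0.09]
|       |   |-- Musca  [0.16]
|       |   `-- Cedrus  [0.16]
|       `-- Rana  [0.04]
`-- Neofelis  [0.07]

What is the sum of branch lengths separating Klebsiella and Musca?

The path runs Klebsiella → … → MRCA → … → Musca; the MRCA is the node subtending (((Solenopsis,((Urocyon,Klebsiella),Rattus)),((((Puma,Culex),Sciurus),Kluyveromyces),Corylus)),((Musca,Cedrus),Rana)).
Branch lengths along that path: 0.10 + 0.13 + 0.13 + 0.10 + 0.13 + 0.23 + 0.09 + 0.16 = 1.07.

1.07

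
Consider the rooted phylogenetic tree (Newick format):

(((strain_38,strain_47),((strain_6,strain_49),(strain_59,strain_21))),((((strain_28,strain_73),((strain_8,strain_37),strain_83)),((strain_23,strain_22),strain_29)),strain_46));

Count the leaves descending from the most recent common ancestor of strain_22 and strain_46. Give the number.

9

The MRCA of strain_22 and strain_46 is the node subtending ((((strain_28,strain_73),((strain_8,strain_37),strain_83)),((strain_23,strain_22),strain_29)),strain_46).
That clade contains 9 terminal taxa: strain_22, strain_23, strain_28, strain_29, strain_37, strain_46, strain_73, strain_8, strain_83.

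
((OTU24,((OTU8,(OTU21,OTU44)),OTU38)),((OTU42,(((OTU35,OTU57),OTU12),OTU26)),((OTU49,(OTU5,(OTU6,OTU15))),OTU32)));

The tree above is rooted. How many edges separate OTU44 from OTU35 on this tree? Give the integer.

The MRCA of OTU44 and OTU35 is the root of the tree.
From OTU44 up to that node: 5 branches. From OTU35 up to the same node: 6 branches. Total: 5 + 6 = 11.

11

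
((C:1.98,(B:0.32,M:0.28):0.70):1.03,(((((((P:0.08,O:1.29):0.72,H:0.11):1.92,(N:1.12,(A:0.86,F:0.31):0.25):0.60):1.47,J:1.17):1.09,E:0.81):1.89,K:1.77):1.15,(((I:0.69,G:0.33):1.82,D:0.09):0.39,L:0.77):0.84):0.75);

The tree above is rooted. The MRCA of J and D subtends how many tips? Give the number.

13

The MRCA of J and D is the node subtending (((((((P,O),H),(N,(A,F))),J),E),K),(((I,G),D),L)).
That clade contains 13 terminal taxa: A, D, E, F, G, H, I, J, K, L, N, O, P.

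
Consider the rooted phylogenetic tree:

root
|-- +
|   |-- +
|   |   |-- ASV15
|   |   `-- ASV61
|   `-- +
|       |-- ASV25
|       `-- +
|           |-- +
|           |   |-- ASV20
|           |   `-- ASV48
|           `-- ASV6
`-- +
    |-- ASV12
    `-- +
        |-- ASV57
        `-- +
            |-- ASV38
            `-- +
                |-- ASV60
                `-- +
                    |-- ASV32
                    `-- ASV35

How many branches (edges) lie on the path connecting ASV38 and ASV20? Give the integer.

The MRCA of ASV38 and ASV20 is the root of the tree.
From ASV38 up to that node: 4 branches. From ASV20 up to the same node: 5 branches. Total: 4 + 5 = 9.

9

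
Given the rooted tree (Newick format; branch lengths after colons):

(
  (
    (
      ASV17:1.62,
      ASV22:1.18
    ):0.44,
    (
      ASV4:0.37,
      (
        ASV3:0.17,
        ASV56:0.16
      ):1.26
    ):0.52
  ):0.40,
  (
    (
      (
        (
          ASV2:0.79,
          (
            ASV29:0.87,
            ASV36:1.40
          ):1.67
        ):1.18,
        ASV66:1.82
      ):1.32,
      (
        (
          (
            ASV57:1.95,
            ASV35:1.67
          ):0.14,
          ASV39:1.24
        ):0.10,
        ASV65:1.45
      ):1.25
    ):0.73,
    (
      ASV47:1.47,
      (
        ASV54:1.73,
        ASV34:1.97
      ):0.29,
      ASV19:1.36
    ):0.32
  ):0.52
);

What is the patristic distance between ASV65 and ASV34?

6.01

The path runs ASV65 → … → MRCA → … → ASV34; the MRCA is the node subtending ((((ASV2,(ASV29,ASV36)),ASV66),(((ASV57,ASV35),ASV39),ASV65)),(ASV47,(ASV54,ASV34),ASV19)).
Branch lengths along that path: 1.45 + 1.25 + 0.73 + 0.32 + 0.29 + 1.97 = 6.01.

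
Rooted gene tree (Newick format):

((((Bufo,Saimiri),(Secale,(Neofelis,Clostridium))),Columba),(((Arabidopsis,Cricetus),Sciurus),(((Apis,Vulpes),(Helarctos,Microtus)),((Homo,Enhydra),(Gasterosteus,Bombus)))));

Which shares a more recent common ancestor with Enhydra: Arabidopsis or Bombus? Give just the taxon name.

Bombus

The MRCA of Enhydra and Bombus subtends ((Homo,Enhydra),(Gasterosteus,Bombus)) (4 taxa).
The MRCA of Enhydra and Arabidopsis subtends (((Arabidopsis,Cricetus),Sciurus),(((Apis,Vulpes),(Helarctos,Microtus)),((Homo,Enhydra),(Gasterosteus,Bombus)))) (11 taxa).
The first is nested inside the second, so Enhydra shares a more recent common ancestor with Bombus.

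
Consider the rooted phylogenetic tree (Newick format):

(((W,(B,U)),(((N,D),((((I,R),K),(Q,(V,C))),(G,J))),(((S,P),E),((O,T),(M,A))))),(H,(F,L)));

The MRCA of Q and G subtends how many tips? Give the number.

The MRCA of Q and G is the node subtending ((((I,R),K),(Q,(V,C))),(G,J)).
That clade contains 8 terminal taxa: C, G, I, J, K, Q, R, V.

8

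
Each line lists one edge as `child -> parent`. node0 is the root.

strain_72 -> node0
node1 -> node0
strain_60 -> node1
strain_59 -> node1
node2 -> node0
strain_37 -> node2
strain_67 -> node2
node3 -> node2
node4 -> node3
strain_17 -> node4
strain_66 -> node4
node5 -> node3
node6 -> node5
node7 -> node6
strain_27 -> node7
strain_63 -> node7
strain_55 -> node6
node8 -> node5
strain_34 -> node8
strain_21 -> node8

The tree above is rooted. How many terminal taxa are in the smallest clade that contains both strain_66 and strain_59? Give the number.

12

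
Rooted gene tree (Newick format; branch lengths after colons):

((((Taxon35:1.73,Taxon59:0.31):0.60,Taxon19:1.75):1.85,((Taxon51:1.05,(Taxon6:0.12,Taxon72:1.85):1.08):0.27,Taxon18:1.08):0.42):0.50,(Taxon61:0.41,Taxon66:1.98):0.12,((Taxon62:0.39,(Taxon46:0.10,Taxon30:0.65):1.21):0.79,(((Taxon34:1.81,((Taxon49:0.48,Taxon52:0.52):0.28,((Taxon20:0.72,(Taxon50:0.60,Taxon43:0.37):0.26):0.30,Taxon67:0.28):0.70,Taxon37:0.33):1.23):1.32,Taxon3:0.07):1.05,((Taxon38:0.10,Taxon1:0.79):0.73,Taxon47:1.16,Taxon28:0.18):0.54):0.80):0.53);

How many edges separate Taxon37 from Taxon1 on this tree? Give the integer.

7

The MRCA of Taxon37 and Taxon1 is the node subtending (((Taxon34,((Taxon49,Taxon52),((Taxon20,(Taxon50,Taxon43)),Taxon67),Taxon37)),Taxon3),((Taxon38,Taxon1),Taxon47,Taxon28)).
From Taxon37 up to that node: 4 branches. From Taxon1 up to the same node: 3 branches. Total: 4 + 3 = 7.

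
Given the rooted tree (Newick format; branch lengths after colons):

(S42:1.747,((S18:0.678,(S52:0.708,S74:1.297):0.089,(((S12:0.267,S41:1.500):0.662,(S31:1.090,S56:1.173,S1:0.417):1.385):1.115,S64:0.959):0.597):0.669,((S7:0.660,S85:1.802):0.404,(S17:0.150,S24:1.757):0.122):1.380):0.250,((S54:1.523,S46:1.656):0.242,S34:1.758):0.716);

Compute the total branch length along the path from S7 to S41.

6.987

The path runs S7 → … → MRCA → … → S41; the MRCA is the node subtending ((S18,(S52,S74),(((S12,S41),(S31,S56,S1)),S64)),((S7,S85),(S17,S24))).
Branch lengths along that path: 0.660 + 0.404 + 1.380 + 0.669 + 0.597 + 1.115 + 0.662 + 1.500 = 6.987.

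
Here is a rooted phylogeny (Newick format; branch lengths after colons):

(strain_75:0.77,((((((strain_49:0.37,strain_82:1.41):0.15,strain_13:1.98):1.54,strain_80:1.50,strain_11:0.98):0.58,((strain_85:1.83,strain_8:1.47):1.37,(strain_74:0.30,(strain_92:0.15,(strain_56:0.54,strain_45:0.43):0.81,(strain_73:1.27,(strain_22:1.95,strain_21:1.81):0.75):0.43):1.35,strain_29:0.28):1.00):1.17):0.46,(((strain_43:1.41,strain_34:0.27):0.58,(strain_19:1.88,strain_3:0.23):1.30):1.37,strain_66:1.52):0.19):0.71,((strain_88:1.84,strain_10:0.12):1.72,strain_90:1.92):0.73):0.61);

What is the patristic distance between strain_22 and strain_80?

The path runs strain_22 → … → MRCA → … → strain_80; the MRCA is the node subtending ((((strain_49,strain_82),strain_13),strain_80,strain_11),((strain_85,strain_8),(strain_74,(strain_92,(strain_56,strain_45),(strain_73,(strain_22,strain_21))),strain_29))).
Branch lengths along that path: 1.95 + 0.75 + 0.43 + 1.35 + 1.00 + 1.17 + 0.58 + 1.50 = 8.73.

8.73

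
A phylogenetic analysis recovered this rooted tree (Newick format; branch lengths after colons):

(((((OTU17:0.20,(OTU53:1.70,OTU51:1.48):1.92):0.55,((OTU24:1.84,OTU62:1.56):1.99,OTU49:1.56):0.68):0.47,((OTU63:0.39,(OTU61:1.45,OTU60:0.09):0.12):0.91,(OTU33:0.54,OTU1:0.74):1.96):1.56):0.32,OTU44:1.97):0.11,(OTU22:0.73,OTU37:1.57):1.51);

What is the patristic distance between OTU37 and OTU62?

The path runs OTU37 → … → MRCA → … → OTU62; the MRCA is the root of the tree.
Branch lengths along that path: 1.57 + 1.51 + 0.11 + 0.32 + 0.47 + 0.68 + 1.99 + 1.56 = 8.21.

8.21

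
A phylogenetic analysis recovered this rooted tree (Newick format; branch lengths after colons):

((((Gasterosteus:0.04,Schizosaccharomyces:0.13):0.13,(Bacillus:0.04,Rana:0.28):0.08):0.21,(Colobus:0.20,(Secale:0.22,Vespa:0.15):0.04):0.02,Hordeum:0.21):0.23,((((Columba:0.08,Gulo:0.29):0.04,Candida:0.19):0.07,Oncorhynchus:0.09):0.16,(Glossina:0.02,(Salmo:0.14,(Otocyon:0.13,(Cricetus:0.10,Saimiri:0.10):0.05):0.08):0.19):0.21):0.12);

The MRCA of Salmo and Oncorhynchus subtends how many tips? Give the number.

The MRCA of Salmo and Oncorhynchus is the node subtending ((((Columba,Gulo),Candida),Oncorhynchus),(Glossina,(Salmo,(Otocyon,(Cricetus,Saimiri))))).
That clade contains 9 terminal taxa: Candida, Columba, Cricetus, Glossina, Gulo, Oncorhynchus, Otocyon, Saimiri, Salmo.

9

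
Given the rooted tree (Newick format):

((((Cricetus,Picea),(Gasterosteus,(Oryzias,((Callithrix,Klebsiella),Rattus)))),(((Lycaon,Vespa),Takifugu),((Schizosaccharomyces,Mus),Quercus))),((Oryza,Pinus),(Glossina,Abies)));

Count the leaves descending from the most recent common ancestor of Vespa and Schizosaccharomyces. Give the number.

6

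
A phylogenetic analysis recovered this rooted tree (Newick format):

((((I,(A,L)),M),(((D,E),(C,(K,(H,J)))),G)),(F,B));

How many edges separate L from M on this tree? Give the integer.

The MRCA of L and M is the node subtending ((I,(A,L)),M).
From L up to that node: 3 branches. From M up to the same node: 1 branch. Total: 3 + 1 = 4.

4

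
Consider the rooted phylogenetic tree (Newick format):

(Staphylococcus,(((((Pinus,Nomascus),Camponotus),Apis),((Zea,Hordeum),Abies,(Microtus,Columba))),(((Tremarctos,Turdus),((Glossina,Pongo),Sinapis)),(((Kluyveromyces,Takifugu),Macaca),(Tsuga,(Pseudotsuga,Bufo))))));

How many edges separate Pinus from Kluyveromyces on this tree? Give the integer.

The MRCA of Pinus and Kluyveromyces is the node subtending (((((Pinus,Nomascus),Camponotus),Apis),((Zea,Hordeum),Abies,(Microtus,Columba))),(((Tremarctos,Turdus),((Glossina,Pongo),Sinapis)),(((Kluyveromyces,Takifugu),Macaca),(Tsuga,(Pseudotsuga,Bufo))))).
From Pinus up to that node: 5 branches. From Kluyveromyces up to the same node: 5 branches. Total: 5 + 5 = 10.

10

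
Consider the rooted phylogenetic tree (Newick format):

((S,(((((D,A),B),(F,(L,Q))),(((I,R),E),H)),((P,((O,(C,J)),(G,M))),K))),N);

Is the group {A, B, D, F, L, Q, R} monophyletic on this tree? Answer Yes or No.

No

The MRCA of the listed taxa subtends ((((D,A),B),(F,(L,Q))),(((I,R),E),H)).
That clade also contains E, H, I, which are not in the proposed group, so the group is not monophyletic.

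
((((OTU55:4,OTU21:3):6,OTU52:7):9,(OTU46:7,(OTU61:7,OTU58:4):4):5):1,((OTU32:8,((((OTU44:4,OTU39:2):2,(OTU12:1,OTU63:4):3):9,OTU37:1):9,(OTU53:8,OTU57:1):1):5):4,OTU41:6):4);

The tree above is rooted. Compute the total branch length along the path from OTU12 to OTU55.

55

The path runs OTU12 → … → MRCA → … → OTU55; the MRCA is the root of the tree.
Branch lengths along that path: 1 + 3 + 9 + 9 + 5 + 4 + 4 + 1 + 9 + 6 + 4 = 55.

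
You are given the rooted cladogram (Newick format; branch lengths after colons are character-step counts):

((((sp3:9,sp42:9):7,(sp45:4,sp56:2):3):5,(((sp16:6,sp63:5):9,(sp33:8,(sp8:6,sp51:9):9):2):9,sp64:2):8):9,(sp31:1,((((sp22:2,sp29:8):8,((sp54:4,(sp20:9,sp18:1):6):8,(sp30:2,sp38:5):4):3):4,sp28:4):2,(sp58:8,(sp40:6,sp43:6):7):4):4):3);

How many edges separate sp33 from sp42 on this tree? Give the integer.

The MRCA of sp33 and sp42 is the node subtending (((sp3,sp42),(sp45,sp56)),(((sp16,sp63),(sp33,(sp8,sp51))),sp64)).
From sp33 up to that node: 4 branches. From sp42 up to the same node: 3 branches. Total: 4 + 3 = 7.

7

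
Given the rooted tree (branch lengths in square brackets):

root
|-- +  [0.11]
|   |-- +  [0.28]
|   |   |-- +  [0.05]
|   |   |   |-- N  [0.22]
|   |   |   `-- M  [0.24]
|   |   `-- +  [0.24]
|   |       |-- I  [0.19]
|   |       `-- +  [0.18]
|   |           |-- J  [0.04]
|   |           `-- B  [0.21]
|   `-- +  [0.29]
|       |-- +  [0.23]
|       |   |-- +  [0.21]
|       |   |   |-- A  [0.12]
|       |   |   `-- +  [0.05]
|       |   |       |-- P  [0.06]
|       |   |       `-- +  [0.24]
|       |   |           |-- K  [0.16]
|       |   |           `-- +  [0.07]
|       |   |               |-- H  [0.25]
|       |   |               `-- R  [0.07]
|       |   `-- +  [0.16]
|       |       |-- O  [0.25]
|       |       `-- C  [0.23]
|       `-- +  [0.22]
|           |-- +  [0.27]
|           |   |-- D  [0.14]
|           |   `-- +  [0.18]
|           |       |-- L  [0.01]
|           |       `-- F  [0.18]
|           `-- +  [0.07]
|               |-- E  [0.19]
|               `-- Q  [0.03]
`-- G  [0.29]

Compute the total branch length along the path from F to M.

The path runs F → … → MRCA → … → M; the MRCA is the node subtending (((N,M),(I,(J,B))),(((A,(P,(K,(H,R)))),(O,C)),((D,(L,F)),(E,Q)))).
Branch lengths along that path: 0.18 + 0.18 + 0.27 + 0.22 + 0.29 + 0.28 + 0.05 + 0.24 = 1.71.

1.71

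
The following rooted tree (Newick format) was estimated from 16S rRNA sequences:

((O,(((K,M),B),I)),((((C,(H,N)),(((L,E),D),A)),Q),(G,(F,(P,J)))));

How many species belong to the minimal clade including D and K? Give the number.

17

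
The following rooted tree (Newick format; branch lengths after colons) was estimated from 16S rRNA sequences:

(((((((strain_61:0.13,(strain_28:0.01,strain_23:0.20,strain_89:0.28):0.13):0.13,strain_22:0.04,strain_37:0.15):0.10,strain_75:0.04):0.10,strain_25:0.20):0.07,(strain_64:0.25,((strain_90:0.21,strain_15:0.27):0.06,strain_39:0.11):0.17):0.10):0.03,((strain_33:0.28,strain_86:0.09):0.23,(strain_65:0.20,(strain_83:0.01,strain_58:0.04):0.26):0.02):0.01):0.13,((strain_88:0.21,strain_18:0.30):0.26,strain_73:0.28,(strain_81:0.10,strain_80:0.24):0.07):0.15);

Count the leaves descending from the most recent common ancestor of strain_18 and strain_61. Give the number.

22

The MRCA of strain_18 and strain_61 is the root, so the clade is the entire tree.
That clade contains 22 terminal taxa: strain_15, strain_18, strain_22, strain_23, strain_25, strain_28, strain_33, strain_37, strain_39, strain_58, strain_61, strain_64, strain_65, strain_73, strain_75, strain_80, strain_81, strain_83, strain_86, strain_88, strain_89, strain_90.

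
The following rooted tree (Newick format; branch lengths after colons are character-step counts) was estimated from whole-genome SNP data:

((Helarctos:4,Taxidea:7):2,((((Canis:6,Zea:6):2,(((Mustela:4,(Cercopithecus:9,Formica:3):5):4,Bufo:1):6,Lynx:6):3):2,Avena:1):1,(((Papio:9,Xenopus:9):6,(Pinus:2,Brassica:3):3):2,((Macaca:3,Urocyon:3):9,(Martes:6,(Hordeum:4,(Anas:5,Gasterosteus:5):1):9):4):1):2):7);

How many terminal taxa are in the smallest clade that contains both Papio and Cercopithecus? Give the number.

18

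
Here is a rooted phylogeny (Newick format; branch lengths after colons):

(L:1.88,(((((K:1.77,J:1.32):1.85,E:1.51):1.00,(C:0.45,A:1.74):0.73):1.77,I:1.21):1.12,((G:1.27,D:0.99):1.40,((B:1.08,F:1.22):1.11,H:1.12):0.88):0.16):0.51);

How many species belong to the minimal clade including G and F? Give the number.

The MRCA of G and F is the node subtending ((G,D),((B,F),H)).
That clade contains 5 terminal taxa: B, D, F, G, H.

5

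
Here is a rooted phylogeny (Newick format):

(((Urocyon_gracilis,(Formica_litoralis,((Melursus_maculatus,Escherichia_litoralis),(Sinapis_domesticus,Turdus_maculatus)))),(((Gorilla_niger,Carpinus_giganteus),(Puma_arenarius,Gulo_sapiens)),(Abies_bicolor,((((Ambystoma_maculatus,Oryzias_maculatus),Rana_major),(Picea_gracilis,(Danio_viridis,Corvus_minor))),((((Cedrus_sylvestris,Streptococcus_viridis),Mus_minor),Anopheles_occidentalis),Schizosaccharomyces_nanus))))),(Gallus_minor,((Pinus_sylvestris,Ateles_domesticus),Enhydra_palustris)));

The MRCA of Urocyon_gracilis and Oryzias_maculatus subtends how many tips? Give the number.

22

The MRCA of Urocyon_gracilis and Oryzias_maculatus is the node subtending ((Urocyon_gracilis,(Formica_litoralis,((Melursus_maculatus,Escherichia_litoralis),(Sinapis_domesticus,Turdus_maculatus)))),(((Gorilla_niger,Carpinus_giganteus),(Puma_arenarius,Gulo_sapiens)),(Abies_bicolor,((((Ambystoma_maculatus,Oryzias_maculatus),Rana_major),(Picea_gracilis,(Danio_viridis,Corvus_minor))),((((Cedrus_sylvestris,Streptococcus_viridis),Mus_minor),Anopheles_occidentalis),Schizosaccharomyces_nanus))))).
That clade contains 22 terminal taxa: Abies_bicolor, Ambystoma_maculatus, Anopheles_occidentalis, Carpinus_giganteus, Cedrus_sylvestris, Corvus_minor, Danio_viridis, Escherichia_litoralis, Formica_litoralis, Gorilla_niger, Gulo_sapiens, Melursus_maculatus, Mus_minor, Oryzias_maculatus, Picea_gracilis, Puma_arenarius, Rana_major, Schizosaccharomyces_nanus, Sinapis_domesticus, Streptococcus_viridis, Turdus_maculatus, Urocyon_gracilis.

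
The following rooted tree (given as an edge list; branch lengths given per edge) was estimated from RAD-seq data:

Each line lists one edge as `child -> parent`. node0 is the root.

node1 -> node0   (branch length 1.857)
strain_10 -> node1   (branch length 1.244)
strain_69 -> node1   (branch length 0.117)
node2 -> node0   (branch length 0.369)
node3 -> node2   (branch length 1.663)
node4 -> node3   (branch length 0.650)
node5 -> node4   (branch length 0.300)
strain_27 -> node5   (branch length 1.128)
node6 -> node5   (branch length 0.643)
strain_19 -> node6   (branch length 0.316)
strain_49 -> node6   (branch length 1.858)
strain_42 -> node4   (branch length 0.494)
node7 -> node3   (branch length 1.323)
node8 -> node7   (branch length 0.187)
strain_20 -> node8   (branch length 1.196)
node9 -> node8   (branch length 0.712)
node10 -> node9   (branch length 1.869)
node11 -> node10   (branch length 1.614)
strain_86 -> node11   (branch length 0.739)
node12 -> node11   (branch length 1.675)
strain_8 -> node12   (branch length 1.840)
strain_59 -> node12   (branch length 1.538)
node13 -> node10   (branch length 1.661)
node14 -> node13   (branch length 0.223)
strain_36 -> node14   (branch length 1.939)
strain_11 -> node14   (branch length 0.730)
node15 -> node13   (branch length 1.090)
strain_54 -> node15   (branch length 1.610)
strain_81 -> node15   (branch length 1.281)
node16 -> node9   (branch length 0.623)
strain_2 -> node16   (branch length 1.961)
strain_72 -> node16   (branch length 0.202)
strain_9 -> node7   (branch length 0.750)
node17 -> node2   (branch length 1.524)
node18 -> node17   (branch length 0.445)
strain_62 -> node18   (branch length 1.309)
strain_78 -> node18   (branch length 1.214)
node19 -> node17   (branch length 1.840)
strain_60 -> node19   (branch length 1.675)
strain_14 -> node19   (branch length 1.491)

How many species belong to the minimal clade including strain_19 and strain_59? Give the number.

15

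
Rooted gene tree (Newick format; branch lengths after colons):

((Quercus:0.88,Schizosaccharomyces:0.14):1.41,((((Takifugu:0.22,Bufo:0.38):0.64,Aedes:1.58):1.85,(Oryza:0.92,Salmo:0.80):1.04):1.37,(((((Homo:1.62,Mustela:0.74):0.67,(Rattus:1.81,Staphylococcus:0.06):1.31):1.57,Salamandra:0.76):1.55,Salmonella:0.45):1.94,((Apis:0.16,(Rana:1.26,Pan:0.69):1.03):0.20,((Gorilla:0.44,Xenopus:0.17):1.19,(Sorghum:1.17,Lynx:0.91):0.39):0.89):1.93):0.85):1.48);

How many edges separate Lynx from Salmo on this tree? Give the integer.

8

The MRCA of Lynx and Salmo is the node subtending ((((Takifugu,Bufo),Aedes),(Oryza,Salmo)),(((((Homo,Mustela),(Rattus,Staphylococcus)),Salamandra),Salmonella),((Apis,(Rana,Pan)),((Gorilla,Xenopus),(Sorghum,Lynx))))).
From Lynx up to that node: 5 branches. From Salmo up to the same node: 3 branches. Total: 5 + 3 = 8.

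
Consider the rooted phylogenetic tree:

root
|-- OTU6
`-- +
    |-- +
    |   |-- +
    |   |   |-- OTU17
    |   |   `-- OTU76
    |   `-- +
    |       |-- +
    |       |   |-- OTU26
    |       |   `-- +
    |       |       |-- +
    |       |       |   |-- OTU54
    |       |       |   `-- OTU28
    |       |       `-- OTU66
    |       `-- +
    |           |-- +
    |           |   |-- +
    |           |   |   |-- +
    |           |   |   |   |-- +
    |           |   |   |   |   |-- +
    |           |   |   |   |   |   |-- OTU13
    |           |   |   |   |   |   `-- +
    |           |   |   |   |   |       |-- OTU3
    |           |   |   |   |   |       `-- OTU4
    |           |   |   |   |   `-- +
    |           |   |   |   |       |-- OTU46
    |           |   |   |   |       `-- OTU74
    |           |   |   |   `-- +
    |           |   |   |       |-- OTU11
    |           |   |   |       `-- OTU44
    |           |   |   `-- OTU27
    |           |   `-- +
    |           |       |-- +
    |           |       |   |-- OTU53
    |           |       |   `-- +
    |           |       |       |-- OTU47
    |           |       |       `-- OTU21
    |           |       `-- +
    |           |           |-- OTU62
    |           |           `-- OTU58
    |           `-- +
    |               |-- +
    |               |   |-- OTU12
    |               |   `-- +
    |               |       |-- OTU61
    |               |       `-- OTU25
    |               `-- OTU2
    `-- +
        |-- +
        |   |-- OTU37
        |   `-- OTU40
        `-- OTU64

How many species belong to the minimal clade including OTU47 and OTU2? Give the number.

17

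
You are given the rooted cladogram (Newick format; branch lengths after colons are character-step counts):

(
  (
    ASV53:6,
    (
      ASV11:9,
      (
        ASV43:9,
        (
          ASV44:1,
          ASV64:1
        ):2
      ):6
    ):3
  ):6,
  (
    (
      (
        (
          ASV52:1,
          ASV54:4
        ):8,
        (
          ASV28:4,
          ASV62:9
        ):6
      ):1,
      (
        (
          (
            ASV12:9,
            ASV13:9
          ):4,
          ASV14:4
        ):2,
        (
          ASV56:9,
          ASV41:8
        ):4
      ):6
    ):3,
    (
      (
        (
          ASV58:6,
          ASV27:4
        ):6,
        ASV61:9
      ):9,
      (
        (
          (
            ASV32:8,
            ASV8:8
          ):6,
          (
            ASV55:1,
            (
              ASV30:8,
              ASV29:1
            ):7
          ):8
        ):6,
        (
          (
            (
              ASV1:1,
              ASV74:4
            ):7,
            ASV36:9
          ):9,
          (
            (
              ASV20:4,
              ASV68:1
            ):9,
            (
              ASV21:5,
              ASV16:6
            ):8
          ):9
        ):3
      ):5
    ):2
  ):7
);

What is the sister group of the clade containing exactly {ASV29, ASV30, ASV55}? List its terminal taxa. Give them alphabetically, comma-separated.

ASV32, ASV8

The clade containing exactly {ASV29, ASV30, ASV55} attaches to the tree at the node subtending ((ASV32,ASV8),(ASV55,(ASV30,ASV29))).
The other lineage descending from that same node — the sister group — is (ASV32,ASV8); its 2 tips in alphabetical order are the answer.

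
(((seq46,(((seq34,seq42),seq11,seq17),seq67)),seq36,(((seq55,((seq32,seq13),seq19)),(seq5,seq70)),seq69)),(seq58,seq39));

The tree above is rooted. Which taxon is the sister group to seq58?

seq39

seq58 attaches to the tree at the node subtending (seq58,seq39).
The other lineage descending from that same node — the sister group — is the single tip seq39.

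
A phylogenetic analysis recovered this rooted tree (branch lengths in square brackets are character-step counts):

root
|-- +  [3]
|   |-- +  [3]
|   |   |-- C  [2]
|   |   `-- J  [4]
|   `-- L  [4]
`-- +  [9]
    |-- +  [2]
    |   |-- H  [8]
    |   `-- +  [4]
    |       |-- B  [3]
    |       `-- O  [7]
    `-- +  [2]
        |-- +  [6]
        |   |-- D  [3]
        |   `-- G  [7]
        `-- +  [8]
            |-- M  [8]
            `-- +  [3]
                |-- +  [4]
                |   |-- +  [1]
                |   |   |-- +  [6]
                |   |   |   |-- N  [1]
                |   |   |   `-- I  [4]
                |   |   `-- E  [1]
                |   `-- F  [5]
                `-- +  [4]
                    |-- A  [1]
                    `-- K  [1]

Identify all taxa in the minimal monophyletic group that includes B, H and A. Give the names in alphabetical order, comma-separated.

A, B, D, E, F, G, H, I, K, M, N, O

Tracing B: it sits inside (B,O).
Tracing H: it sits inside (H,(B,O)).
Tracing A: it sits inside (A,K).
The smallest clade enclosing all 3 is ((H,(B,O)),((D,G),(M,((((N,I),E),F),(A,K))))); the answer is its 12 terminal taxa in alphabetical order.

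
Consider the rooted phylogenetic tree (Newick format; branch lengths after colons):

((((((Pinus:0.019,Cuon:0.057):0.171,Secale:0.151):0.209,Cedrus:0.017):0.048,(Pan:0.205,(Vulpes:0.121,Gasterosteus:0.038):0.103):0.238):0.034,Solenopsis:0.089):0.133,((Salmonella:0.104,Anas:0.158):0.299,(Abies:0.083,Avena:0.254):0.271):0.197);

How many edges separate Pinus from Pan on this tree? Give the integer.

The MRCA of Pinus and Pan is the node subtending ((((Pinus,Cuon),Secale),Cedrus),(Pan,(Vulpes,Gasterosteus))).
From Pinus up to that node: 4 branches. From Pan up to the same node: 2 branches. Total: 4 + 2 = 6.

6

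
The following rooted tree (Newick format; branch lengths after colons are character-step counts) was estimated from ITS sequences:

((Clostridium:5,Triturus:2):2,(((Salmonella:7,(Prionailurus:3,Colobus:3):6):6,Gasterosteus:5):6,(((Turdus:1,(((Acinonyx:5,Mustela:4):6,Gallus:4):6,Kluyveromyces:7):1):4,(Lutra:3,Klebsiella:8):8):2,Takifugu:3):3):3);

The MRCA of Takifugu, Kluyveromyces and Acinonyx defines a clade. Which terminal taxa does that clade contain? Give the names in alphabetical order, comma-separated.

Tracing Takifugu: it sits inside (((Turdus,(((Acinonyx,Mustela),Gallus),Kluyveromyces)),(Lutra,Klebsiella)),Takifugu).
Tracing Kluyveromyces: it sits inside (((Acinonyx,Mustela),Gallus),Kluyveromyces).
Tracing Acinonyx: it sits inside (Acinonyx,Mustela).
The smallest clade enclosing all 3 is (((Turdus,(((Acinonyx,Mustela),Gallus),Kluyveromyces)),(Lutra,Klebsiella)),Takifugu); the answer is its 8 terminal taxa in alphabetical order.

Acinonyx, Gallus, Klebsiella, Kluyveromyces, Lutra, Mustela, Takifugu, Turdus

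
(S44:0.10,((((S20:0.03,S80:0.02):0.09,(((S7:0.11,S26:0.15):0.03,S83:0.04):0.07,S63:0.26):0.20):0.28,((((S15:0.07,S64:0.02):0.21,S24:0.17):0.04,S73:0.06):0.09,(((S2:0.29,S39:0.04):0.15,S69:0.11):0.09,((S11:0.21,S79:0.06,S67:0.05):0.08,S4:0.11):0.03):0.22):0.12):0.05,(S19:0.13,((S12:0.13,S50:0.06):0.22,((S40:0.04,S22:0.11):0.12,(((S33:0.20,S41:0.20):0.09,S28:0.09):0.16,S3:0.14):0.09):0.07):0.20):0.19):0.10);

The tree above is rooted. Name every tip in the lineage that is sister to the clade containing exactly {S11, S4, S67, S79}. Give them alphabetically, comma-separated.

S2, S39, S69

The clade containing exactly {S11, S4, S67, S79} attaches to the tree at the node subtending (((S2,S39),S69),((S11,S79,S67),S4)).
The other lineage descending from that same node — the sister group — is ((S2,S39),S69); its 3 tips in alphabetical order are the answer.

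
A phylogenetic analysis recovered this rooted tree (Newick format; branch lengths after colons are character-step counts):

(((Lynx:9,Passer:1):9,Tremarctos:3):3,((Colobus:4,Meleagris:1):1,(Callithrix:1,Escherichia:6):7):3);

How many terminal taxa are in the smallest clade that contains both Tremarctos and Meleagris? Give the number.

7

The MRCA of Tremarctos and Meleagris is the root, so the clade is the entire tree.
That clade contains 7 terminal taxa: Callithrix, Colobus, Escherichia, Lynx, Meleagris, Passer, Tremarctos.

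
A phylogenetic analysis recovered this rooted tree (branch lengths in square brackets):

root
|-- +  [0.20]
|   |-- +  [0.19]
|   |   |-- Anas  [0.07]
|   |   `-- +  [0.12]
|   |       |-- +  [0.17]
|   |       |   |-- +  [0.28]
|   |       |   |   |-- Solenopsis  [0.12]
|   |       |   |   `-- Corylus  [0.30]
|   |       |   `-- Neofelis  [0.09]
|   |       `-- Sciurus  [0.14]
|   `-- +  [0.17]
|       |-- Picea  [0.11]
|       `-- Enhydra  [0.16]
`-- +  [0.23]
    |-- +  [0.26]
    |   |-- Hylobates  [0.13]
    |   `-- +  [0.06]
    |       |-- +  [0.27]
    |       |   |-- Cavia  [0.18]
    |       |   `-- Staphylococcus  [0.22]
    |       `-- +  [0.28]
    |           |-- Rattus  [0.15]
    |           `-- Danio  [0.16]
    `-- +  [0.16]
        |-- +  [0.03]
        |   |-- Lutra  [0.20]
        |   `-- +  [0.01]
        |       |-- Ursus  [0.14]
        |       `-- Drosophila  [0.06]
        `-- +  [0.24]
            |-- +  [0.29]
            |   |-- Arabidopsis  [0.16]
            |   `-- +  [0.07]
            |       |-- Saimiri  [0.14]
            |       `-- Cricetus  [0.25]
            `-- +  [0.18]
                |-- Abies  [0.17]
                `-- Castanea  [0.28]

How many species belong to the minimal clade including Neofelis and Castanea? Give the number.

The MRCA of Neofelis and Castanea is the root, so the clade is the entire tree.
That clade contains 20 terminal taxa: Abies, Anas, Arabidopsis, Castanea, Cavia, Corylus, Cricetus, Danio, Drosophila, Enhydra, Hylobates, Lutra, Neofelis, Picea, Rattus, Saimiri, Sciurus, Solenopsis, Staphylococcus, Ursus.

20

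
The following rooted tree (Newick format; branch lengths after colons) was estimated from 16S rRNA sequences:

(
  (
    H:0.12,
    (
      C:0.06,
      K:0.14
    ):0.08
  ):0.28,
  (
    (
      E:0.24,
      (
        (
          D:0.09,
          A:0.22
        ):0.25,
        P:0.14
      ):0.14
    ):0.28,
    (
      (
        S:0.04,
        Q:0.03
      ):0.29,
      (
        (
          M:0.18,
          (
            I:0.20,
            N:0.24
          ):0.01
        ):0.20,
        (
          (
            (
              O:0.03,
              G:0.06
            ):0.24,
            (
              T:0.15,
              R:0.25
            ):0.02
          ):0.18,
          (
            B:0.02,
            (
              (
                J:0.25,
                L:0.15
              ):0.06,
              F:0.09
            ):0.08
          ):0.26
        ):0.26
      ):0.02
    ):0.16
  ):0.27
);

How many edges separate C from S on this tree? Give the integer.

The MRCA of C and S is the root of the tree.
From C up to that node: 3 branches. From S up to the same node: 4 branches. Total: 3 + 4 = 7.

7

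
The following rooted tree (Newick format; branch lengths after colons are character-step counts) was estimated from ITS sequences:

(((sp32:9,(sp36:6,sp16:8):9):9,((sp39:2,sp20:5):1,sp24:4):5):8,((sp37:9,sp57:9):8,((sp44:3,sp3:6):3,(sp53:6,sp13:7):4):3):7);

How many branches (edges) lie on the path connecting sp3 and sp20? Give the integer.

8

The MRCA of sp3 and sp20 is the root of the tree.
From sp3 up to that node: 4 branches. From sp20 up to the same node: 4 branches. Total: 4 + 4 = 8.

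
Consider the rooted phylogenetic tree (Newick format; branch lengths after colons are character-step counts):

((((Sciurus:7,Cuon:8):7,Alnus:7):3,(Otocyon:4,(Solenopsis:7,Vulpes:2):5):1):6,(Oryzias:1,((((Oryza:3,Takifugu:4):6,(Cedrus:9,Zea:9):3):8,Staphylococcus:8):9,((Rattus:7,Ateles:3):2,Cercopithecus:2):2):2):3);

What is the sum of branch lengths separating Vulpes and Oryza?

The path runs Vulpes → … → MRCA → … → Oryza; the MRCA is the root of the tree.
Branch lengths along that path: 2 + 5 + 1 + 6 + 3 + 2 + 9 + 8 + 6 + 3 = 45.

45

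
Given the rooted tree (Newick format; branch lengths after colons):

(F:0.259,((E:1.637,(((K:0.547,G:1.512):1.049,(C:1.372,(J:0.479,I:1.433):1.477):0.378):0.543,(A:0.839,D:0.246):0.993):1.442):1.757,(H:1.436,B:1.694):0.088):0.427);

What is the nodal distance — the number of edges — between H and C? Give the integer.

7

The MRCA of H and C is the node subtending ((E,(((K,G),(C,(J,I))),(A,D))),(H,B)).
From H up to that node: 2 branches. From C up to the same node: 5 branches. Total: 2 + 5 = 7.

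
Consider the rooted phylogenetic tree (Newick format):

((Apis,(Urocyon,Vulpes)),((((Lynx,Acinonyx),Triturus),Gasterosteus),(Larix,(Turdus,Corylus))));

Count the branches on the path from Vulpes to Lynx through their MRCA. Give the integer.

The MRCA of Vulpes and Lynx is the root of the tree.
From Vulpes up to that node: 3 branches. From Lynx up to the same node: 5 branches. Total: 3 + 5 = 8.

8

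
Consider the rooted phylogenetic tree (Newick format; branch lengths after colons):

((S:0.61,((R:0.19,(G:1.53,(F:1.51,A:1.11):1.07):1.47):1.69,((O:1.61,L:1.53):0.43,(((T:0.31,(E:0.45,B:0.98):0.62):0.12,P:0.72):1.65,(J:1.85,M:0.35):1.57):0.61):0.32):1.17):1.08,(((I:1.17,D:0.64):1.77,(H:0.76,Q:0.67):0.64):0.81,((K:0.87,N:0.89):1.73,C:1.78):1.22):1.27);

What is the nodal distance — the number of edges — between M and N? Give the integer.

10

The MRCA of M and N is the root of the tree.
From M up to that node: 6 branches. From N up to the same node: 4 branches. Total: 6 + 4 = 10.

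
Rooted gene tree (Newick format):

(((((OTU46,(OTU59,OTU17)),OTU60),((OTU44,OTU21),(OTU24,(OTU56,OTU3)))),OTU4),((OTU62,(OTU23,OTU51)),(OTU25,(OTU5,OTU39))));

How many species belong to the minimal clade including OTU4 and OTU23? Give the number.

16

The MRCA of OTU4 and OTU23 is the root, so the clade is the entire tree.
That clade contains 16 terminal taxa: OTU17, OTU21, OTU23, OTU24, OTU25, OTU3, OTU39, OTU4, OTU44, OTU46, OTU5, OTU51, OTU56, OTU59, OTU60, OTU62.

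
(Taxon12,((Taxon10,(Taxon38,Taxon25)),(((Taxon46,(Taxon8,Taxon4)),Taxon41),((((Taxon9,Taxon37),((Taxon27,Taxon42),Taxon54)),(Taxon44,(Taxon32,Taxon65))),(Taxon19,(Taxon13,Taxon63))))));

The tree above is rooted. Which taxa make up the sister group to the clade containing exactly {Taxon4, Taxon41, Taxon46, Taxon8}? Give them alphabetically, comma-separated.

Taxon13, Taxon19, Taxon27, Taxon32, Taxon37, Taxon42, Taxon44, Taxon54, Taxon63, Taxon65, Taxon9

The clade containing exactly {Taxon4, Taxon41, Taxon46, Taxon8} attaches to the tree at the node subtending (((Taxon46,(Taxon8,Taxon4)),Taxon41),((((Taxon9,Taxon37),((Taxon27,Taxon42),Taxon54)),(Taxon44,(Taxon32,Taxon65))),(Taxon19,(Taxon13,Taxon63)))).
The other lineage descending from that same node — the sister group — is ((((Taxon9,Taxon37),((Taxon27,Taxon42),Taxon54)),(Taxon44,(Taxon32,Taxon65))),(Taxon19,(Taxon13,Taxon63))); its 11 tips in alphabetical order are the answer.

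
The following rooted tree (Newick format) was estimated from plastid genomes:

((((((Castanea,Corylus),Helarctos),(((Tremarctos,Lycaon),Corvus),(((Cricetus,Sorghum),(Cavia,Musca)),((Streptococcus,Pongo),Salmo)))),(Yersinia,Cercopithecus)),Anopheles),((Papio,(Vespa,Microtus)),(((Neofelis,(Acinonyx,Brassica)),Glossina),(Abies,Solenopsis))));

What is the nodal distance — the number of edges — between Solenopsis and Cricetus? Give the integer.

12

The MRCA of Solenopsis and Cricetus is the root of the tree.
From Solenopsis up to that node: 4 branches. From Cricetus up to the same node: 8 branches. Total: 4 + 8 = 12.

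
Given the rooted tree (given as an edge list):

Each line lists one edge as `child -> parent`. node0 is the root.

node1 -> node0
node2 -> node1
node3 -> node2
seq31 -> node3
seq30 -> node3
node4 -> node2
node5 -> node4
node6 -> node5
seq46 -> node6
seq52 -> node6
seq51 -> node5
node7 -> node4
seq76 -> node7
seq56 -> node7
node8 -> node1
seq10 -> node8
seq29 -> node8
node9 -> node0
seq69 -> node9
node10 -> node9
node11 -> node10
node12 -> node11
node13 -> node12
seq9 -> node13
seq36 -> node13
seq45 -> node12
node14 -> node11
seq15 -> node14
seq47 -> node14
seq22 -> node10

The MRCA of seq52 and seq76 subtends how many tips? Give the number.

5

The MRCA of seq52 and seq76 is the node subtending (((seq46,seq52),seq51),(seq76,seq56)).
That clade contains 5 terminal taxa: seq46, seq51, seq52, seq56, seq76.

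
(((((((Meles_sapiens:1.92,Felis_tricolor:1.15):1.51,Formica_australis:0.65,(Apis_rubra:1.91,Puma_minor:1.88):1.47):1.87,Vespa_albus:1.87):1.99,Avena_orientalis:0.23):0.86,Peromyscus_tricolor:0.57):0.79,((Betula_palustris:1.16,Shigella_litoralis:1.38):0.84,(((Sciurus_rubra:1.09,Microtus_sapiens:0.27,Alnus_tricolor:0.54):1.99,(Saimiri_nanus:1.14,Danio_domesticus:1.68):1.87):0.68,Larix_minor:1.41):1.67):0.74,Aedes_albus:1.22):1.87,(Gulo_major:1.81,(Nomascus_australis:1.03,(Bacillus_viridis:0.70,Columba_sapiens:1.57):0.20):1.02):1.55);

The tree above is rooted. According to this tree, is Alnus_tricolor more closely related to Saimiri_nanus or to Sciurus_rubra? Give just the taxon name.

Sciurus_rubra

The MRCA of Alnus_tricolor and Sciurus_rubra subtends (Sciurus_rubra,Microtus_sapiens,Alnus_tricolor) (3 taxa).
The MRCA of Alnus_tricolor and Saimiri_nanus subtends ((Sciurus_rubra,Microtus_sapiens,Alnus_tricolor),(Saimiri_nanus,Danio_domesticus)) (5 taxa).
The first is nested inside the second, so Alnus_tricolor shares a more recent common ancestor with Sciurus_rubra.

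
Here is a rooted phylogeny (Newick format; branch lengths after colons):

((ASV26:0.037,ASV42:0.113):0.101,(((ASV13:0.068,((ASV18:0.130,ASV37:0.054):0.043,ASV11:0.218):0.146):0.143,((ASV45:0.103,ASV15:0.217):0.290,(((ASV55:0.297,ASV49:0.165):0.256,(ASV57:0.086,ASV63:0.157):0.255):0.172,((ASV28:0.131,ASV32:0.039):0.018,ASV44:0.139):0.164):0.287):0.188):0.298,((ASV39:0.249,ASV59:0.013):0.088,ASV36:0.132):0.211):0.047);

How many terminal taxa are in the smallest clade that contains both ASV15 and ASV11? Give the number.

The MRCA of ASV15 and ASV11 is the node subtending ((ASV13,((ASV18,ASV37),ASV11)),((ASV45,ASV15),(((ASV55,ASV49),(ASV57,ASV63)),((ASV28,ASV32),ASV44)))).
That clade contains 13 terminal taxa: ASV11, ASV13, ASV15, ASV18, ASV28, ASV32, ASV37, ASV44, ASV45, ASV49, ASV55, ASV57, ASV63.

13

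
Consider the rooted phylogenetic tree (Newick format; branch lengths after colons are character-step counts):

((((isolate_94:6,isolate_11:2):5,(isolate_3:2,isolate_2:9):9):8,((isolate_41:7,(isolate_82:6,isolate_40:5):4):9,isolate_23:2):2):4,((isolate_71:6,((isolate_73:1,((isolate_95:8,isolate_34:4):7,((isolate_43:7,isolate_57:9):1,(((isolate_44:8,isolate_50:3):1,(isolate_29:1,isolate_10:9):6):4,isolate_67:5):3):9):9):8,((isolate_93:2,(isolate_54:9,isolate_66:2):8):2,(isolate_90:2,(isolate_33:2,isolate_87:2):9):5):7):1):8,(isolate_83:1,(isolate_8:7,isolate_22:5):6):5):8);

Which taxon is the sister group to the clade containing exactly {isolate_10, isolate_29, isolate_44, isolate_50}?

isolate_67

The clade containing exactly {isolate_10, isolate_29, isolate_44, isolate_50} attaches to the tree at the node subtending (((isolate_44,isolate_50),(isolate_29,isolate_10)),isolate_67).
The other lineage descending from that same node — the sister group — is the single tip isolate_67.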